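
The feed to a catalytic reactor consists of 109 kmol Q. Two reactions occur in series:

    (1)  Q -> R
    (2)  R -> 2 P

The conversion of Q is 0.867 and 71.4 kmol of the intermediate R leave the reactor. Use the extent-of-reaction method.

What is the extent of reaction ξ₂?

Conversion of Q: Q consumed = 1ξ₁ = 0.867 × 109 → ξ₁ = 94.5 kmol.
R balance: n_R = 0 + 1ξ₁ − 1ξ₂ = 71.4 → ξ₂ = (1·94.5 − 71.4)/1 = 23.1 kmol.
Outlet amounts (n = n₀ + Σ ν·ξ):
  Q: 109 − 1(94.5) = 14.5
  R: 0 + 1(94.5) − 1(23.1) = 71.4
  P: 0 + 2(23.1) = 46.21

ξ₂ = 23.1 kmol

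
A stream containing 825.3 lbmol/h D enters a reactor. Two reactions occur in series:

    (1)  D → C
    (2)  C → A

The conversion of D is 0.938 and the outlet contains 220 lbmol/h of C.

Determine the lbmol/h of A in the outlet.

Conversion of D: D consumed = 1ξ₁ = 0.938 × 825.3 → ξ₁ = 774.1 lbmol/h.
C balance: n_C = 0 + 1ξ₁ − 1ξ₂ = 220 → ξ₂ = (1·774.1 − 220)/1 = 554.1 lbmol/h.
Outlet amounts (n = n₀ + Σ ν·ξ):
  D: 825.3 − 1(774.1) = 51.17
  C: 0 + 1(774.1) − 1(554.1) = 220
  A: 0 + 1(554.1) = 554.1

554 lbmol/h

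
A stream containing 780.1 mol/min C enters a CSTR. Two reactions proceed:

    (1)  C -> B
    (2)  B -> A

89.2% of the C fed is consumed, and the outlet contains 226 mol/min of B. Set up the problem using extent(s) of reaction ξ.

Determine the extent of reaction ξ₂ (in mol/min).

Conversion of C: C consumed = 1ξ₁ = 0.892 × 780.1 → ξ₁ = 695.8 mol/min.
B balance: n_B = 0 + 1ξ₁ − 1ξ₂ = 226 → ξ₂ = (1·695.8 − 226)/1 = 469.8 mol/min.
Outlet amounts (n = n₀ + Σ ν·ξ):
  C: 780.1 − 1(695.8) = 84.25
  B: 0 + 1(695.8) − 1(469.8) = 226
  A: 0 + 1(469.8) = 469.8

ξ₂ = 470 mol/min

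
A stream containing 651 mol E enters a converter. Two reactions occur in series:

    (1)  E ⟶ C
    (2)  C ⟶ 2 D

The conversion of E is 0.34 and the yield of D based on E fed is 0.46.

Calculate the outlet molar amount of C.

Conversion of E: E consumed = 1ξ₁ = 0.34 × 651 → ξ₁ = 221.3 mol.
Yield of D: 2ξ₂ / 651 = 0.46 → ξ₂ = 149.7 mol.
Outlet amounts (n = n₀ + Σ ν·ξ):
  E: 651 − 1(221.3) = 429.7
  C: 0 + 1(221.3) − 1(149.7) = 71.61
  D: 0 + 2(149.7) = 299.5

71.6 mol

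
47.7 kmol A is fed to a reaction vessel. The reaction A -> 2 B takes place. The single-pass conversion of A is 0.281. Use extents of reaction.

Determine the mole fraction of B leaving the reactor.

A reacted = 0.281 × 47.7 = 13.4 kmol; ν_A = −1, so ξ = 13.4/1 = 13.4 kmol.
Outlet amounts (n = n₀ + ν ξ):
  A: 47.7 − 1(13.4) = 34.3
  B: 0 + 2(13.4) = 26.81
Total out = 61.1 kmol; y_B = 26.81 / 61.1 = 0.4387.

0.439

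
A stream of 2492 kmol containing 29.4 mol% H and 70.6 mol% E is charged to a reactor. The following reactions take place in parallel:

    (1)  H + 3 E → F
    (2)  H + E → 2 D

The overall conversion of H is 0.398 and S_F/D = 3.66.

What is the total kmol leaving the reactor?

1720 kmol

Conversion of H: H consumed = 0.398 × 732.6 = 291.6 kmol = 1ξ₁ + 1ξ₂.
Selectivity: 1ξ₁ / (2ξ₂) = 3.66 → ξ₁ = 7.32 ξ₂.
Substitute: (1·7.32 + 1) ξ₂ = 291.6 → ξ₂ = 35.05 kmol, ξ₁ = 256.5 kmol.
Outlet amounts (n = n₀ + Σ ν·ξ):
  H: 732.6 − 1(256.5) − 1(35.05) = 441.1
  E: 1759 − 3(256.5) − 1(35.05) = 954.7
  F: 0 + 1(256.5) = 256.5
  D: 0 + 2(35.05) = 70.09
Total out = 441.1 + 954.7 + 256.5 + 70.09 = 1722 kmol.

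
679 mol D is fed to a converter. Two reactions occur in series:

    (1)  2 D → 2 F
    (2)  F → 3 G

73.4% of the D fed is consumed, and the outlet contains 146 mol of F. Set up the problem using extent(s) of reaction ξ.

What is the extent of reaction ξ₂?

Conversion of D: D consumed = 2ξ₁ = 0.734 × 679 → ξ₁ = 249.2 mol.
F balance: n_F = 0 + 2ξ₁ − 1ξ₂ = 146 → ξ₂ = (2·249.2 − 146)/1 = 352.4 mol.
Outlet amounts (n = n₀ + Σ ν·ξ):
  D: 679 − 2(249.2) = 180.6
  F: 0 + 2(249.2) − 1(352.4) = 146
  G: 0 + 3(352.4) = 1057

ξ₂ = 352 mol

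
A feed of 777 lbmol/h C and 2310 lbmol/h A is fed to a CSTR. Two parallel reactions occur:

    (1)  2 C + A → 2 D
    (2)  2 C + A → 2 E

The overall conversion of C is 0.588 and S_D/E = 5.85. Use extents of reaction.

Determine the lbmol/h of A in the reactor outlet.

2080 lbmol/h

Conversion of C: C consumed = 0.588 × 777 = 456.9 lbmol/h = 2ξ₁ + 2ξ₂.
Selectivity: 2ξ₁ / (2ξ₂) = 5.85 → ξ₁ = 5.85 ξ₂.
Substitute: (2·5.85 + 2) ξ₂ = 456.9 → ξ₂ = 33.35 lbmol/h, ξ₁ = 195.1 lbmol/h.
Outlet amounts (n = n₀ + Σ ν·ξ):
  C: 777 − 2(195.1) − 2(33.35) = 320.1
  A: 2310 − 1(195.1) − 1(33.35) = 2082
  D: 0 + 2(195.1) = 390.2
  E: 0 + 2(33.35) = 66.7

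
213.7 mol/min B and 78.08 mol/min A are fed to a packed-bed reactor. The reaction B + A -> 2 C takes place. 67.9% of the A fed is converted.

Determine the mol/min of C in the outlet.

106 mol/min

A reacted = 0.679 × 78.08 = 53.02 mol/min; ν_A = −1, so ξ = 53.02/1 = 53.02 mol/min.
Outlet amounts (n = n₀ + ν ξ):
  B: 213.7 − 1(53.02) = 160.7
  A: 78.08 − 1(53.02) = 25.06
  C: 0 + 2(53.02) = 106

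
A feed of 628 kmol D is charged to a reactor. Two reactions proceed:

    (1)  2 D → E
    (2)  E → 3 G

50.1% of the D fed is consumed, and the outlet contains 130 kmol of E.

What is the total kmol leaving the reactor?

525 kmol

Conversion of D: D consumed = 2ξ₁ = 0.501 × 628 → ξ₁ = 157.3 kmol.
E balance: n_E = 0 + 1ξ₁ − 1ξ₂ = 130 → ξ₂ = (1·157.3 − 130)/1 = 27.31 kmol.
Outlet amounts (n = n₀ + Σ ν·ξ):
  D: 628 − 2(157.3) = 313.4
  E: 0 + 1(157.3) − 1(27.31) = 130
  G: 0 + 3(27.31) = 81.94
Total out = 313.4 + 130 + 81.94 = 525.3 kmol.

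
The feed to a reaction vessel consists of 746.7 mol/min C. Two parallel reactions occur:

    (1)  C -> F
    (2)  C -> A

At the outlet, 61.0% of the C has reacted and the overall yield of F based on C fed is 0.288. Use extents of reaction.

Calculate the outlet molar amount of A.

240 mol/min

Yield of F: 1ξ₁ / 746.7 = 0.288 → ξ₁ = 215 mol/min.
Conversion of C: 1ξ₁ + 1ξ₂ = 0.61 × 746.7 = 455.5 → ξ₂ = 240.4 mol/min.
Outlet amounts (n = n₀ + Σ ν·ξ):
  C: 746.7 − 1(215) − 1(240.4) = 291.2
  F: 0 + 1(215) = 215
  A: 0 + 1(240.4) = 240.4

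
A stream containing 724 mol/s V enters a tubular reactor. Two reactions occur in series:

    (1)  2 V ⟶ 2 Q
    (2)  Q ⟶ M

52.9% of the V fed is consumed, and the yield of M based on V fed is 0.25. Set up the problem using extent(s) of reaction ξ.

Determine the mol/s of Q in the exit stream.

Conversion of V: V consumed = 2ξ₁ = 0.529 × 724 → ξ₁ = 191.5 mol/s.
Yield of M: 1ξ₂ / 724 = 0.25 → ξ₂ = 181 mol/s.
Outlet amounts (n = n₀ + Σ ν·ξ):
  V: 724 − 2(191.5) = 341
  Q: 0 + 2(191.5) − 1(181) = 202
  M: 0 + 1(181) = 181

202 mol/s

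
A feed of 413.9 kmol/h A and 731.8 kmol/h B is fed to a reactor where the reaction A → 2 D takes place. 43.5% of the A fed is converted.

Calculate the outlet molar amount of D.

360 kmol/h

A reacted = 0.435 × 413.9 = 180 kmol/h; ν_A = −1, so ξ = 180/1 = 180 kmol/h.
Outlet amounts (n = n₀ + ν ξ):
  A: 413.9 − 1(180) = 233.9
  D: 0 + 2(180) = 360.1
  B: 731.8 (inert)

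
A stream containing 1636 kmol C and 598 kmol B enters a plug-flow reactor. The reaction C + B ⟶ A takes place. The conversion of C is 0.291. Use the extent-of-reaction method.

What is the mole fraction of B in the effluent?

0.0694

C reacted = 0.291 × 1636 = 476.1 kmol; ν_C = −1, so ξ = 476.1/1 = 476.1 kmol.
Outlet amounts (n = n₀ + ν ξ):
  C: 1636 − 1(476.1) = 1160
  B: 598 − 1(476.1) = 121.9
  A: 0 + 1(476.1) = 476.1
Total out = 1758 kmol; y_B = 121.9 / 1758 = 0.06936.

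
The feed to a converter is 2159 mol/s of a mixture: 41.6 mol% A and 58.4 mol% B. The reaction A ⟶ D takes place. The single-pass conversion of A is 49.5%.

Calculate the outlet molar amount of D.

A reacted = 0.495 × 898.1 = 444.6 mol/s; ν_A = −1, so ξ = 444.6/1 = 444.6 mol/s.
Outlet amounts (n = n₀ + ν ξ):
  A: 898.1 − 1(444.6) = 453.6
  D: 0 + 1(444.6) = 444.6
  B: 1261 (inert)

445 mol/s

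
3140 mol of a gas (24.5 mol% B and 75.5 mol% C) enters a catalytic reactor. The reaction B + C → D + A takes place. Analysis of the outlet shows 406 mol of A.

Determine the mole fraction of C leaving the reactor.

0.626

For A: n = n₀ + 1ξ → 406 = 0 + 1ξ, giving ξ = 406 mol.
Outlet amounts (n = n₀ + ν ξ):
  B: 769.3 − 1(406) = 363.3
  C: 2371 − 1(406) = 1965
  D: 0 + 1(406) = 406
  A: 0 + 1(406) = 406
Total out = 3140 mol; y_C = 1965 / 3140 = 0.6257.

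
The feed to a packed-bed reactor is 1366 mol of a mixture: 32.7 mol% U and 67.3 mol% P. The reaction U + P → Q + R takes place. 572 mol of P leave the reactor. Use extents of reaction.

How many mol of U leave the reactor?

99.4 mol

For P: n = n₀ − 1ξ → 572 = 919.3 − 1ξ, giving ξ = 347.3 mol.
Outlet amounts (n = n₀ + ν ξ):
  U: 446.7 − 1(347.3) = 99.36
  P: 919.3 − 1(347.3) = 572
  Q: 0 + 1(347.3) = 347.3
  R: 0 + 1(347.3) = 347.3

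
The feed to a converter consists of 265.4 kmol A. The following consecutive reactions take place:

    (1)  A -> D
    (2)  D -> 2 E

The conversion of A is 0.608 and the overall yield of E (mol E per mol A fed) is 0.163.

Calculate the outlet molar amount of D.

Conversion of A: A consumed = 1ξ₁ = 0.608 × 265.4 → ξ₁ = 161.4 kmol.
Yield of E: 2ξ₂ / 265.4 = 0.163 → ξ₂ = 21.63 kmol.
Outlet amounts (n = n₀ + Σ ν·ξ):
  A: 265.4 − 1(161.4) = 104
  D: 0 + 1(161.4) − 1(21.63) = 139.7
  E: 0 + 2(21.63) = 43.26

140 kmol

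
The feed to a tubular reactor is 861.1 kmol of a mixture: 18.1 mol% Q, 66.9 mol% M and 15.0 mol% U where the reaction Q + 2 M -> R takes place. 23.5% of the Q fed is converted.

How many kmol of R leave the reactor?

Q reacted = 0.235 × 155.9 = 36.63 kmol; ν_Q = −1, so ξ = 36.63/1 = 36.63 kmol.
Outlet amounts (n = n₀ + ν ξ):
  Q: 155.9 − 1(36.63) = 119.2
  M: 576.1 − 2(36.63) = 502.8
  R: 0 + 1(36.63) = 36.63
  U: 129.2 (inert)

36.6 kmol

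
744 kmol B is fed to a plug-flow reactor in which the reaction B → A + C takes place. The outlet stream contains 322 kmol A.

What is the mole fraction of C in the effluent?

For A: n = n₀ + 1ξ → 322 = 0 + 1ξ, giving ξ = 322 kmol.
Outlet amounts (n = n₀ + ν ξ):
  B: 744 − 1(322) = 422
  A: 0 + 1(322) = 322
  C: 0 + 1(322) = 322
Total out = 1066 kmol; y_C = 322 / 1066 = 0.3021.

0.302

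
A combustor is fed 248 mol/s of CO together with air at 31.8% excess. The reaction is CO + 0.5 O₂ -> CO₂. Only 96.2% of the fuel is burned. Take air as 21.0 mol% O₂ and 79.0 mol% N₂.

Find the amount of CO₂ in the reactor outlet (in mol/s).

Stoichiometric O₂ = 0.5 × 248 = 124 mol/s; O₂ fed = 124 × 1.318 = 163.4 mol/s.
N₂ fed = 163.4 × 79/21 = 614.8 mol/s.
Fuel reacted = 0.962 × 248 → ξ = 238.6 mol/s.
Outlet (n = n₀ + ν ξ):
  CO: 248 − 1(238.6) = 9.424
  O₂: 163.4 − 0.5(238.6) = 44.14
  N₂: 614.8 (inert)
  CO₂: 0 + 1(238.6) = 238.6

239 mol/s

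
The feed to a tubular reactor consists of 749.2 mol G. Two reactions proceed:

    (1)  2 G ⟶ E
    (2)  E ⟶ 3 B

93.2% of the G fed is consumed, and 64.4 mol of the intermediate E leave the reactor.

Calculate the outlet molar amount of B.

Conversion of G: G consumed = 2ξ₁ = 0.932 × 749.2 → ξ₁ = 349.1 mol.
E balance: n_E = 0 + 1ξ₁ − 1ξ₂ = 64.4 → ξ₂ = (1·349.1 − 64.4)/1 = 284.7 mol.
Outlet amounts (n = n₀ + Σ ν·ξ):
  G: 749.2 − 2(349.1) = 50.95
  E: 0 + 1(349.1) − 1(284.7) = 64.4
  B: 0 + 3(284.7) = 854.2

854 mol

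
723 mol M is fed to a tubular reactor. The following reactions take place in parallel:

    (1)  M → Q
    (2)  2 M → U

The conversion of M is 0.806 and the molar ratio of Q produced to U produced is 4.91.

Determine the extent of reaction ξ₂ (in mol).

Conversion of M: M consumed = 0.806 × 723 = 582.7 mol = 1ξ₁ + 2ξ₂.
Selectivity: 1ξ₁ / (1ξ₂) = 4.91 → ξ₁ = 4.91 ξ₂.
Substitute: (1·4.91 + 2) ξ₂ = 582.7 → ξ₂ = 84.33 mol, ξ₁ = 414.1 mol.
Outlet amounts (n = n₀ + Σ ν·ξ):
  M: 723 − 1(414.1) − 2(84.33) = 140.3
  Q: 0 + 1(414.1) = 414.1
  U: 0 + 1(84.33) = 84.33

ξ₂ = 84.3 mol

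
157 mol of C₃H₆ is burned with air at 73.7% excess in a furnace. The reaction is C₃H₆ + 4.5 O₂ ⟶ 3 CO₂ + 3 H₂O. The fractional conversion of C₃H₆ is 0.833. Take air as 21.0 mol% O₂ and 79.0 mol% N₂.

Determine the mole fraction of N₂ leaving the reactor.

Stoichiometric O₂ = 4.5 × 157 = 706.5 mol; O₂ fed = 706.5 × 1.737 = 1227 mol.
N₂ fed = 1227 × 79/21 = 4617 mol.
Fuel reacted = 0.833 × 157 → ξ = 130.8 mol.
Outlet (n = n₀ + ν ξ):
  C₃H₆: 157 − 1(130.8) = 26.22
  O₂: 1227 − 4.5(130.8) = 638.7
  N₂: 4617 (inert)
  CO₂: 0 + 3(130.8) = 392.3
  H₂O: 0 + 3(130.8) = 392.3
Total out = 6066 mol; y_N₂ = 4617 / 6066 = 0.761.

0.761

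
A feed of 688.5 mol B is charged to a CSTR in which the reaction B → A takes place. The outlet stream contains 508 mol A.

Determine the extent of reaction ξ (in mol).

ξ = 508 mol

For A: n = n₀ + 1ξ → 508 = 0 + 1ξ, giving ξ = 508 mol.
Outlet amounts (n = n₀ + ν ξ):
  B: 688.5 − 1(508) = 180.5
  A: 0 + 1(508) = 508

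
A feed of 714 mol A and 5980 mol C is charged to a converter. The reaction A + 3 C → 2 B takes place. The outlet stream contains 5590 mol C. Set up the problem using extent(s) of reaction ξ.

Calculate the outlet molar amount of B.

For C: n = n₀ − 3ξ → 5590 = 5980 − 3ξ, giving ξ = 130 mol.
Outlet amounts (n = n₀ + ν ξ):
  A: 714 − 1(130) = 584
  C: 5980 − 3(130) = 5590
  B: 0 + 2(130) = 260

260 mol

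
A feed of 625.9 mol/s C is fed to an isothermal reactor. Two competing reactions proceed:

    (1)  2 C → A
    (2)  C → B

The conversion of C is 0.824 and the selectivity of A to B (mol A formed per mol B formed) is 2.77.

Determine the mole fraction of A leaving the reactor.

Conversion of C: C consumed = 0.824 × 625.9 = 515.7 mol/s = 2ξ₁ + 1ξ₂.
Selectivity: 1ξ₁ / (1ξ₂) = 2.77 → ξ₁ = 2.77 ξ₂.
Substitute: (2·2.77 + 1) ξ₂ = 515.7 → ξ₂ = 78.86 mol/s, ξ₁ = 218.4 mol/s.
Outlet amounts (n = n₀ + Σ ν·ξ):
  C: 625.9 − 2(218.4) − 1(78.86) = 110.2
  A: 0 + 1(218.4) = 218.4
  B: 0 + 1(78.86) = 78.86
Total out = 407.5 mol/s; y_A = 218.4 / 407.5 = 0.5361.

0.536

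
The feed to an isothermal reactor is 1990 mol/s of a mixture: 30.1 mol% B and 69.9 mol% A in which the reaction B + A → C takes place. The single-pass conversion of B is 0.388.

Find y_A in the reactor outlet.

0.659

B reacted = 0.388 × 599 = 232.4 mol/s; ν_B = −1, so ξ = 232.4/1 = 232.4 mol/s.
Outlet amounts (n = n₀ + ν ξ):
  B: 599 − 1(232.4) = 366.6
  A: 1391 − 1(232.4) = 1159
  C: 0 + 1(232.4) = 232.4
Total out = 1758 mol/s; y_A = 1159 / 1758 = 0.6592.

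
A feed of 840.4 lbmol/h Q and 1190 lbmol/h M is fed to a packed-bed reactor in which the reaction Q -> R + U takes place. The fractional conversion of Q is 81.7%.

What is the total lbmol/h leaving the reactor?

Q reacted = 0.817 × 840.4 = 686.6 lbmol/h; ν_Q = −1, so ξ = 686.6/1 = 686.6 lbmol/h.
Outlet amounts (n = n₀ + ν ξ):
  Q: 840.4 − 1(686.6) = 153.8
  R: 0 + 1(686.6) = 686.6
  U: 0 + 1(686.6) = 686.6
  M: 1190 (inert)
Total out = 153.8 + 686.6 + 686.6 + 1190 = 2717 lbmol/h.

2720 lbmol/h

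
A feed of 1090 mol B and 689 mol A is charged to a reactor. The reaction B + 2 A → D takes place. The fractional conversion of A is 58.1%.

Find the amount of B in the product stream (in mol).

890 mol

A reacted = 0.581 × 689 = 400.3 mol; ν_A = −2, so ξ = 400.3/2 = 200.2 mol.
Outlet amounts (n = n₀ + ν ξ):
  B: 1090 − 1(200.2) = 889.8
  A: 689 − 2(200.2) = 288.7
  D: 0 + 1(200.2) = 200.2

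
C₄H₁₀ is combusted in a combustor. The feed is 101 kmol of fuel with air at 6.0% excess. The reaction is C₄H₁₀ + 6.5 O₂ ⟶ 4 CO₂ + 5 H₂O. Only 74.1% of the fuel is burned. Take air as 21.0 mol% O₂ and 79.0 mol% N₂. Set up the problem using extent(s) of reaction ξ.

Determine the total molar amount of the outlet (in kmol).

Stoichiometric O₂ = 6.5 × 101 = 656.5 kmol; O₂ fed = 656.5 × 1.060 = 695.9 kmol.
N₂ fed = 695.9 × 79/21 = 2618 kmol.
Fuel reacted = 0.741 × 101 → ξ = 74.84 kmol.
Outlet (n = n₀ + ν ξ):
  C₄H₁₀: 101 − 1(74.84) = 26.16
  O₂: 695.9 − 6.5(74.84) = 209.4
  N₂: 2618 (inert)
  CO₂: 0 + 4(74.84) = 299.4
  H₂O: 0 + 5(74.84) = 374.2
Total out = 26.16 + 209.4 + 2618 + 299.4 + 374.2 = 3527 kmol.

3530 kmol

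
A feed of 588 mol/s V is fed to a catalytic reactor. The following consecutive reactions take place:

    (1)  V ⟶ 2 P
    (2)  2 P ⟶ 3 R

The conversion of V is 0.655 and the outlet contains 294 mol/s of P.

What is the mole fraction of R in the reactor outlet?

Conversion of V: V consumed = 1ξ₁ = 0.655 × 588 → ξ₁ = 385.1 mol/s.
P balance: n_P = 0 + 2ξ₁ − 2ξ₂ = 294 → ξ₂ = (2·385.1 − 294)/2 = 238.1 mol/s.
Outlet amounts (n = n₀ + Σ ν·ξ):
  V: 588 − 1(385.1) = 202.9
  P: 0 + 2(385.1) − 2(238.1) = 294
  R: 0 + 3(238.1) = 714.4
Total out = 1211 mol/s; y_R = 714.4 / 1211 = 0.5898.

0.59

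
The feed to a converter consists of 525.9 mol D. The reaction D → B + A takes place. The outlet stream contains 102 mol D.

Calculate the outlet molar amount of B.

424 mol

For D: n = n₀ − 1ξ → 102 = 525.9 − 1ξ, giving ξ = 423.9 mol.
Outlet amounts (n = n₀ + ν ξ):
  D: 525.9 − 1(423.9) = 102
  B: 0 + 1(423.9) = 423.9
  A: 0 + 1(423.9) = 423.9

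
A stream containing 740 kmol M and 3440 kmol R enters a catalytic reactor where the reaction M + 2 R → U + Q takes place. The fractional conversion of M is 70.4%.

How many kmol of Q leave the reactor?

M reacted = 0.704 × 740 = 521 kmol; ν_M = −1, so ξ = 521/1 = 521 kmol.
Outlet amounts (n = n₀ + ν ξ):
  M: 740 − 1(521) = 219
  R: 3440 − 2(521) = 2398
  U: 0 + 1(521) = 521
  Q: 0 + 1(521) = 521

521 kmol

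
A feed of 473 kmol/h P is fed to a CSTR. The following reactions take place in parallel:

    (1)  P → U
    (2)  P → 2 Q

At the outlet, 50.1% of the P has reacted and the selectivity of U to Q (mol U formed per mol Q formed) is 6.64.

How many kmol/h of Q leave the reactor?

33.2 kmol/h

Conversion of P: P consumed = 0.501 × 473 = 237 kmol/h = 1ξ₁ + 1ξ₂.
Selectivity: 1ξ₁ / (2ξ₂) = 6.64 → ξ₁ = 13.28 ξ₂.
Substitute: (1·13.28 + 1) ξ₂ = 237 → ξ₂ = 16.59 kmol/h, ξ₁ = 220.4 kmol/h.
Outlet amounts (n = n₀ + Σ ν·ξ):
  P: 473 − 1(220.4) − 1(16.59) = 236
  U: 0 + 1(220.4) = 220.4
  Q: 0 + 2(16.59) = 33.19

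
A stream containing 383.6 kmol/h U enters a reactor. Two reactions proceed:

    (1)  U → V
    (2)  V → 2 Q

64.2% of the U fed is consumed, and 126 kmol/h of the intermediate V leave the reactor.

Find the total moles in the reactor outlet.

504 kmol/h

Conversion of U: U consumed = 1ξ₁ = 0.642 × 383.6 → ξ₁ = 246.3 kmol/h.
V balance: n_V = 0 + 1ξ₁ − 1ξ₂ = 126 → ξ₂ = (1·246.3 − 126)/1 = 120.3 kmol/h.
Outlet amounts (n = n₀ + Σ ν·ξ):
  U: 383.6 − 1(246.3) = 137.3
  V: 0 + 1(246.3) − 1(120.3) = 126
  Q: 0 + 2(120.3) = 240.5
Total out = 137.3 + 126 + 240.5 = 503.9 kmol/h.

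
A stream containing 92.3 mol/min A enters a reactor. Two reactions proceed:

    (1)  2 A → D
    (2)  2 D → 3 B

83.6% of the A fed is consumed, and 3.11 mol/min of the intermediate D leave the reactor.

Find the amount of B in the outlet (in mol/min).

Conversion of A: A consumed = 2ξ₁ = 0.836 × 92.3 → ξ₁ = 38.58 mol/min.
D balance: n_D = 0 + 1ξ₁ − 2ξ₂ = 3.11 → ξ₂ = (1·38.58 − 3.11)/2 = 17.74 mol/min.
Outlet amounts (n = n₀ + Σ ν·ξ):
  A: 92.3 − 2(38.58) = 15.14
  D: 0 + 1(38.58) − 2(17.74) = 3.11
  B: 0 + 3(17.74) = 53.21

53.2 mol/min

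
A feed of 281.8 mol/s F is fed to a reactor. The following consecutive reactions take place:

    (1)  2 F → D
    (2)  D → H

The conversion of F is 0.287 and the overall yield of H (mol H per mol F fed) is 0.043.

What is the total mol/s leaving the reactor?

241 mol/s

Conversion of F: F consumed = 2ξ₁ = 0.287 × 281.8 → ξ₁ = 40.44 mol/s.
Yield of H: 1ξ₂ / 281.8 = 0.043 → ξ₂ = 12.12 mol/s.
Outlet amounts (n = n₀ + Σ ν·ξ):
  F: 281.8 − 2(40.44) = 200.9
  D: 0 + 1(40.44) − 1(12.12) = 28.32
  H: 0 + 1(12.12) = 12.12
Total out = 200.9 + 28.32 + 12.12 = 241.4 mol/s.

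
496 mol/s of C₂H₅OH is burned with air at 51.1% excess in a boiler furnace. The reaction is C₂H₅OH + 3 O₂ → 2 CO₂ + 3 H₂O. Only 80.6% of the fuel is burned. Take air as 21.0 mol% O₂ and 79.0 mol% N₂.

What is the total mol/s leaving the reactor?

Stoichiometric O₂ = 3 × 496 = 1488 mol/s; O₂ fed = 1488 × 1.511 = 2248 mol/s.
N₂ fed = 2248 × 79/21 = 8458 mol/s.
Fuel reacted = 0.806 × 496 → ξ = 399.8 mol/s.
Outlet (n = n₀ + ν ξ):
  C₂H₅OH: 496 − 1(399.8) = 96.22
  O₂: 2248 − 3(399.8) = 1049
  N₂: 8458 (inert)
  CO₂: 0 + 2(399.8) = 799.6
  H₂O: 0 + 3(399.8) = 1199
Total out = 96.22 + 1049 + 8458 + 799.6 + 1199 = 11600 mol/s.

11600 mol/s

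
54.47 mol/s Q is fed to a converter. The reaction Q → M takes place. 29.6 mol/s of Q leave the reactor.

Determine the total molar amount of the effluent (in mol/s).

For Q: n = n₀ − 1ξ → 29.6 = 54.47 − 1ξ, giving ξ = 24.87 mol/s.
Outlet amounts (n = n₀ + ν ξ):
  Q: 54.47 − 1(24.87) = 29.6
  M: 0 + 1(24.87) = 24.87
Total out = 29.6 + 24.87 = 54.47 mol/s.

54.5 mol/s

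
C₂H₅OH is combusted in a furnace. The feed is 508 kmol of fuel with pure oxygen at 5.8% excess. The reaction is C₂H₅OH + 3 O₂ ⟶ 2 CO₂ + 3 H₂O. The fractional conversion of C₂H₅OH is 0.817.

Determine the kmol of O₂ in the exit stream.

367 kmol

Stoichiometric O₂ = 3 × 508 = 1524 kmol; O₂ fed = 1524 × 1.058 = 1612 kmol.
Fuel reacted = 0.817 × 508 → ξ = 415 kmol.
Outlet (n = n₀ + ν ξ):
  C₂H₅OH: 508 − 1(415) = 92.96
  O₂: 1612 − 3(415) = 367.3
  CO₂: 0 + 2(415) = 830.1
  H₂O: 0 + 3(415) = 1245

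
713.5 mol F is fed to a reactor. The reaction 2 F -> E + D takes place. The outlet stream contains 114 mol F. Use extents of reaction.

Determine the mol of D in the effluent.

For F: n = n₀ − 2ξ → 114 = 713.5 − 2ξ, giving ξ = 299.8 mol.
Outlet amounts (n = n₀ + ν ξ):
  F: 713.5 − 2(299.8) = 114
  E: 0 + 1(299.8) = 299.8
  D: 0 + 1(299.8) = 299.8

300 mol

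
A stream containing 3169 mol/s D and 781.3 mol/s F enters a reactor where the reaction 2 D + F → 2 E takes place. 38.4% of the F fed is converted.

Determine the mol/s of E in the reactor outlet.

F reacted = 0.384 × 781.3 = 300 mol/s; ν_F = −1, so ξ = 300/1 = 300 mol/s.
Outlet amounts (n = n₀ + ν ξ):
  D: 3169 − 2(300) = 2569
  F: 781.3 − 1(300) = 481.3
  E: 0 + 2(300) = 600

600 mol/s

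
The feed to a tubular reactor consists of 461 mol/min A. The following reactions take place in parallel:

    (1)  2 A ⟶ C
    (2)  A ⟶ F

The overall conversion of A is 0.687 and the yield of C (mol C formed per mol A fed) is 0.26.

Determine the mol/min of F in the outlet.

Yield of C: 1ξ₁ / 461 = 0.26 → ξ₁ = 119.9 mol/min.
Conversion of A: 2ξ₁ + 1ξ₂ = 0.687 × 461 = 316.7 → ξ₂ = 76.99 mol/min.
Outlet amounts (n = n₀ + Σ ν·ξ):
  A: 461 − 2(119.9) − 1(76.99) = 144.3
  C: 0 + 1(119.9) = 119.9
  F: 0 + 1(76.99) = 76.99

77 mol/min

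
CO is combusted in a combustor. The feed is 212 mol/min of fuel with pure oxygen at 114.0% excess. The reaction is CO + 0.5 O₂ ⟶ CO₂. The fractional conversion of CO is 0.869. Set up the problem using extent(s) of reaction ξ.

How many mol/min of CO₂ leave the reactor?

184 mol/min

Stoichiometric O₂ = 0.5 × 212 = 106 mol/min; O₂ fed = 106 × 2.140 = 226.8 mol/min.
Fuel reacted = 0.869 × 212 → ξ = 184.2 mol/min.
Outlet (n = n₀ + ν ξ):
  CO: 212 − 1(184.2) = 27.77
  O₂: 226.8 − 0.5(184.2) = 134.7
  CO₂: 0 + 1(184.2) = 184.2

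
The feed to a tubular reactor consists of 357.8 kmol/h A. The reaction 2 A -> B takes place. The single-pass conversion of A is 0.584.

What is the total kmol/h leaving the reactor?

253 kmol/h

A reacted = 0.584 × 357.8 = 209 kmol/h; ν_A = −2, so ξ = 209/2 = 104.5 kmol/h.
Outlet amounts (n = n₀ + ν ξ):
  A: 357.8 − 2(104.5) = 148.8
  B: 0 + 1(104.5) = 104.5
Total out = 148.8 + 104.5 = 253.3 kmol/h.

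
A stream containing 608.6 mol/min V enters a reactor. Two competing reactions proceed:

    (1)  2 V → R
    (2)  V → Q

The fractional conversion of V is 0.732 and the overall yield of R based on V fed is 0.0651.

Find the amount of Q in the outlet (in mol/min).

366 mol/min

Yield of R: 1ξ₁ / 608.6 = 0.0651 → ξ₁ = 39.62 mol/min.
Conversion of V: 2ξ₁ + 1ξ₂ = 0.732 × 608.6 = 445.5 → ξ₂ = 366.3 mol/min.
Outlet amounts (n = n₀ + Σ ν·ξ):
  V: 608.6 − 2(39.62) − 1(366.3) = 163.1
  R: 0 + 1(39.62) = 39.62
  Q: 0 + 1(366.3) = 366.3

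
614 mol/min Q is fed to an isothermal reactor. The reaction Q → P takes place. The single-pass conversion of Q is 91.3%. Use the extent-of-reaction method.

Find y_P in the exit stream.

0.913

Q reacted = 0.913 × 614 = 560.6 mol/min; ν_Q = −1, so ξ = 560.6/1 = 560.6 mol/min.
Outlet amounts (n = n₀ + ν ξ):
  Q: 614 − 1(560.6) = 53.42
  P: 0 + 1(560.6) = 560.6
Total out = 614 mol/min; y_P = 560.6 / 614 = 0.913.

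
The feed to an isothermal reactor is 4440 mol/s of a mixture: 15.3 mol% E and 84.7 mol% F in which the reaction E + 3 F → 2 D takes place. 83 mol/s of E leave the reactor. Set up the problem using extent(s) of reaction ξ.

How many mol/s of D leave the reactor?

1190 mol/s

For E: n = n₀ − 1ξ → 83 = 679.3 − 1ξ, giving ξ = 596.3 mol/s.
Outlet amounts (n = n₀ + ν ξ):
  E: 679.3 − 1(596.3) = 83
  F: 3761 − 3(596.3) = 1972
  D: 0 + 2(596.3) = 1193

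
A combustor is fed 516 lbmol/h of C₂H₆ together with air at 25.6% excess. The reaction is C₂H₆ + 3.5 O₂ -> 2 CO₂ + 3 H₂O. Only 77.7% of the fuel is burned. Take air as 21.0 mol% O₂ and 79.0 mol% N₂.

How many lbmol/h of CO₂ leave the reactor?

Stoichiometric O₂ = 3.5 × 516 = 1806 lbmol/h; O₂ fed = 1806 × 1.256 = 2268 lbmol/h.
N₂ fed = 2268 × 79/21 = 8533 lbmol/h.
Fuel reacted = 0.777 × 516 → ξ = 400.9 lbmol/h.
Outlet (n = n₀ + ν ξ):
  C₂H₆: 516 − 1(400.9) = 115.1
  O₂: 2268 − 3.5(400.9) = 865.1
  N₂: 8533 (inert)
  CO₂: 0 + 2(400.9) = 801.9
  H₂O: 0 + 3(400.9) = 1203

802 lbmol/h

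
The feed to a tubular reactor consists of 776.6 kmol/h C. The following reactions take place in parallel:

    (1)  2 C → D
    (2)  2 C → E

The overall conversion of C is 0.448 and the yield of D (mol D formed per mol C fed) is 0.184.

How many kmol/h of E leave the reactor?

Yield of D: 1ξ₁ / 776.6 = 0.184 → ξ₁ = 142.9 kmol/h.
Conversion of C: 2ξ₁ + 2ξ₂ = 0.448 × 776.6 = 347.9 → ξ₂ = 31.06 kmol/h.
Outlet amounts (n = n₀ + Σ ν·ξ):
  C: 776.6 − 2(142.9) − 2(31.06) = 428.7
  D: 0 + 1(142.9) = 142.9
  E: 0 + 1(31.06) = 31.06

31.1 kmol/h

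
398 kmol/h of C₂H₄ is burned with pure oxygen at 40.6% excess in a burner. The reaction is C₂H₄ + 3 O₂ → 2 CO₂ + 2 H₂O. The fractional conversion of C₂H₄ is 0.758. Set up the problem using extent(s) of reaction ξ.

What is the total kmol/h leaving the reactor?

Stoichiometric O₂ = 3 × 398 = 1194 kmol/h; O₂ fed = 1194 × 1.406 = 1679 kmol/h.
Fuel reacted = 0.758 × 398 → ξ = 301.7 kmol/h.
Outlet (n = n₀ + ν ξ):
  C₂H₄: 398 − 1(301.7) = 96.32
  O₂: 1679 − 3(301.7) = 773.7
  CO₂: 0 + 2(301.7) = 603.4
  H₂O: 0 + 2(301.7) = 603.4
Total out = 96.32 + 773.7 + 603.4 + 603.4 = 2077 kmol/h.

2080 kmol/h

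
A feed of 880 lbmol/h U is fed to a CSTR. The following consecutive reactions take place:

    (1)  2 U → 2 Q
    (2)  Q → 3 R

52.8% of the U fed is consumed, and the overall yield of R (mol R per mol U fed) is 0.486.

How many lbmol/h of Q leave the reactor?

Conversion of U: U consumed = 2ξ₁ = 0.528 × 880 → ξ₁ = 232.3 lbmol/h.
Yield of R: 3ξ₂ / 880 = 0.486 → ξ₂ = 142.6 lbmol/h.
Outlet amounts (n = n₀ + Σ ν·ξ):
  U: 880 − 2(232.3) = 415.4
  Q: 0 + 2(232.3) − 1(142.6) = 322.1
  R: 0 + 3(142.6) = 427.7

322 lbmol/h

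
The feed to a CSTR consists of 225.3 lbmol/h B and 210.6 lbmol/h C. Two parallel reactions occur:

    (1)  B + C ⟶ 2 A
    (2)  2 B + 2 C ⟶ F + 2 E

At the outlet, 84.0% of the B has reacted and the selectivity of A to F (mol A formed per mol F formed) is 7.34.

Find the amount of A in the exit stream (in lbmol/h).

245 lbmol/h

Conversion of B: B consumed = 0.84 × 225.3 = 189.3 lbmol/h = 1ξ₁ + 2ξ₂.
Selectivity: 2ξ₁ / (1ξ₂) = 7.34 → ξ₁ = 3.67 ξ₂.
Substitute: (1·3.67 + 2) ξ₂ = 189.3 → ξ₂ = 33.38 lbmol/h, ξ₁ = 122.5 lbmol/h.
Outlet amounts (n = n₀ + Σ ν·ξ):
  B: 225.3 − 1(122.5) − 2(33.38) = 36.05
  C: 210.6 − 1(122.5) − 2(33.38) = 21.35
  A: 0 + 2(122.5) = 245
  F: 0 + 1(33.38) = 33.38
  E: 0 + 2(33.38) = 66.76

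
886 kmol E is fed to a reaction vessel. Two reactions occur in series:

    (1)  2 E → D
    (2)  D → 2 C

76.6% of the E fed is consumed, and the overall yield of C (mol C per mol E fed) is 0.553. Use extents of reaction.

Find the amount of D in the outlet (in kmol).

Conversion of E: E consumed = 2ξ₁ = 0.766 × 886 → ξ₁ = 339.3 kmol.
Yield of C: 2ξ₂ / 886 = 0.553 → ξ₂ = 245 kmol.
Outlet amounts (n = n₀ + Σ ν·ξ):
  E: 886 − 2(339.3) = 207.3
  D: 0 + 1(339.3) − 1(245) = 94.36
  C: 0 + 2(245) = 490

94.4 kmol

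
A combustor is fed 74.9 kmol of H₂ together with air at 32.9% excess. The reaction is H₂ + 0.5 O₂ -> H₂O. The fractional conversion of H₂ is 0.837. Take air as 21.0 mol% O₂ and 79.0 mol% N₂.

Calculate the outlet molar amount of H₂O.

62.7 kmol

Stoichiometric O₂ = 0.5 × 74.9 = 37.45 kmol; O₂ fed = 37.45 × 1.329 = 49.77 kmol.
N₂ fed = 49.77 × 79/21 = 187.2 kmol.
Fuel reacted = 0.837 × 74.9 → ξ = 62.69 kmol.
Outlet (n = n₀ + ν ξ):
  H₂: 74.9 − 1(62.69) = 12.21
  O₂: 49.77 − 0.5(62.69) = 18.43
  N₂: 187.2 (inert)
  H₂O: 0 + 1(62.69) = 62.69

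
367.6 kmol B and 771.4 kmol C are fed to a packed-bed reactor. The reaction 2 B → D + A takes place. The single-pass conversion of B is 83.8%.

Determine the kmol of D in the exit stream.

154 kmol

B reacted = 0.838 × 367.6 = 308 kmol; ν_B = −2, so ξ = 308/2 = 154 kmol.
Outlet amounts (n = n₀ + ν ξ):
  B: 367.6 − 2(154) = 59.55
  D: 0 + 1(154) = 154
  A: 0 + 1(154) = 154
  C: 771.4 (inert)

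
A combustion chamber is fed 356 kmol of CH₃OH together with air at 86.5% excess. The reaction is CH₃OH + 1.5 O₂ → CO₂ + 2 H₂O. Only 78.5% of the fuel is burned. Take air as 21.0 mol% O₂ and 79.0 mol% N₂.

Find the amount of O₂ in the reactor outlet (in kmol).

577 kmol

Stoichiometric O₂ = 1.5 × 356 = 534 kmol; O₂ fed = 534 × 1.865 = 995.9 kmol.
N₂ fed = 995.9 × 79/21 = 3747 kmol.
Fuel reacted = 0.785 × 356 → ξ = 279.5 kmol.
Outlet (n = n₀ + ν ξ):
  CH₃OH: 356 − 1(279.5) = 76.54
  O₂: 995.9 − 1.5(279.5) = 576.7
  N₂: 3747 (inert)
  CO₂: 0 + 1(279.5) = 279.5
  H₂O: 0 + 2(279.5) = 558.9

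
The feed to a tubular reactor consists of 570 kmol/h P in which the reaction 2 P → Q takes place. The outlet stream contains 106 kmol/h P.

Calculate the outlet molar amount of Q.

232 kmol/h

For P: n = n₀ − 2ξ → 106 = 570 − 2ξ, giving ξ = 232 kmol/h.
Outlet amounts (n = n₀ + ν ξ):
  P: 570 − 2(232) = 106
  Q: 0 + 1(232) = 232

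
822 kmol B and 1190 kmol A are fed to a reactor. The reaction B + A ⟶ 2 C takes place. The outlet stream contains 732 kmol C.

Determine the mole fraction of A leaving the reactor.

For C: n = n₀ + 2ξ → 732 = 0 + 2ξ, giving ξ = 366 kmol.
Outlet amounts (n = n₀ + ν ξ):
  B: 822 − 1(366) = 456
  A: 1190 − 1(366) = 824
  C: 0 + 2(366) = 732
Total out = 2012 kmol; y_A = 824 / 2012 = 0.4095.

0.41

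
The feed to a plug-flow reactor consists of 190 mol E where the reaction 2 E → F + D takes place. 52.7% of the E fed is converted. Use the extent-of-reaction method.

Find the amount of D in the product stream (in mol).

E reacted = 0.527 × 190 = 100.1 mol; ν_E = −2, so ξ = 100.1/2 = 50.07 mol.
Outlet amounts (n = n₀ + ν ξ):
  E: 190 − 2(50.07) = 89.87
  F: 0 + 1(50.07) = 50.07
  D: 0 + 1(50.07) = 50.07

50.1 mol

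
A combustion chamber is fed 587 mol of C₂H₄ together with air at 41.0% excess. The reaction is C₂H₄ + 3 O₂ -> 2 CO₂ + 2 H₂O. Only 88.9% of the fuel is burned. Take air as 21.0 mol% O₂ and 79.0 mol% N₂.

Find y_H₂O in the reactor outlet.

0.0841

Stoichiometric O₂ = 3 × 587 = 1761 mol; O₂ fed = 1761 × 1.410 = 2483 mol.
N₂ fed = 2483 × 79/21 = 9341 mol.
Fuel reacted = 0.889 × 587 → ξ = 521.8 mol.
Outlet (n = n₀ + ν ξ):
  C₂H₄: 587 − 1(521.8) = 65.16
  O₂: 2483 − 3(521.8) = 917.5
  N₂: 9341 (inert)
  CO₂: 0 + 2(521.8) = 1044
  H₂O: 0 + 2(521.8) = 1044
Total out = 12410 mol; y_H₂O = 1044 / 12410 = 0.08409.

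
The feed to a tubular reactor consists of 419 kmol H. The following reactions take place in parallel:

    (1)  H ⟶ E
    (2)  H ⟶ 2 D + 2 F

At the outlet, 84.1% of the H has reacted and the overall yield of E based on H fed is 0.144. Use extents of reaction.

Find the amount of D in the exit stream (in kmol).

584 kmol

Yield of E: 1ξ₁ / 419 = 0.144 → ξ₁ = 60.34 kmol.
Conversion of H: 1ξ₁ + 1ξ₂ = 0.841 × 419 = 352.4 → ξ₂ = 292 kmol.
Outlet amounts (n = n₀ + Σ ν·ξ):
  H: 419 − 1(60.34) − 1(292) = 66.62
  E: 0 + 1(60.34) = 60.34
  D: 0 + 2(292) = 584.1
  F: 0 + 2(292) = 584.1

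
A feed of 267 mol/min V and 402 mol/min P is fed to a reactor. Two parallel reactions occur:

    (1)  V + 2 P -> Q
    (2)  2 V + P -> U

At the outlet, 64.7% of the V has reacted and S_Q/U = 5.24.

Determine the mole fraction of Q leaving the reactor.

Conversion of V: V consumed = 0.647 × 267 = 172.7 mol/min = 1ξ₁ + 2ξ₂.
Selectivity: 1ξ₁ / (1ξ₂) = 5.24 → ξ₁ = 5.24 ξ₂.
Substitute: (1·5.24 + 2) ξ₂ = 172.7 → ξ₂ = 23.86 mol/min, ξ₁ = 125 mol/min.
Outlet amounts (n = n₀ + Σ ν·ξ):
  V: 267 − 1(125) − 2(23.86) = 94.25
  P: 402 − 2(125) − 1(23.86) = 128.1
  Q: 0 + 1(125) = 125
  U: 0 + 1(23.86) = 23.86
Total out = 371.2 mol/min; y_Q = 125 / 371.2 = 0.3368.

0.337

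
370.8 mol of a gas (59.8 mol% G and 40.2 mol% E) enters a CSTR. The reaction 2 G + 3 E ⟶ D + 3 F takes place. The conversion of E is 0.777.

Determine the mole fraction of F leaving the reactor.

E reacted = 0.777 × 149.1 = 115.8 mol; ν_E = −3, so ξ = 115.8/3 = 38.61 mol.
Outlet amounts (n = n₀ + ν ξ):
  G: 221.7 − 2(38.61) = 144.5
  E: 149.1 − 3(38.61) = 33.24
  D: 0 + 1(38.61) = 38.61
  F: 0 + 3(38.61) = 115.8
Total out = 332.2 mol; y_F = 115.8 / 332.2 = 0.3487.

0.349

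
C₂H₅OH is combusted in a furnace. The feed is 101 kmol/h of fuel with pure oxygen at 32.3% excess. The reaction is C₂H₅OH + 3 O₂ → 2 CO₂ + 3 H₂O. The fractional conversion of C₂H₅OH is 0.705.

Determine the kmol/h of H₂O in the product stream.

Stoichiometric O₂ = 3 × 101 = 303 kmol/h; O₂ fed = 303 × 1.323 = 400.9 kmol/h.
Fuel reacted = 0.705 × 101 → ξ = 71.2 kmol/h.
Outlet (n = n₀ + ν ξ):
  C₂H₅OH: 101 − 1(71.2) = 29.8
  O₂: 400.9 − 3(71.2) = 187.3
  CO₂: 0 + 2(71.2) = 142.4
  H₂O: 0 + 3(71.2) = 213.6

214 kmol/h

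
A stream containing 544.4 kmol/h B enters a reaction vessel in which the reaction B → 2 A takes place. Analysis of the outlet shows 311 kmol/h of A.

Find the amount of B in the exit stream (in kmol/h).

389 kmol/h

For A: n = n₀ + 2ξ → 311 = 0 + 2ξ, giving ξ = 155.5 kmol/h.
Outlet amounts (n = n₀ + ν ξ):
  B: 544.4 − 1(155.5) = 388.9
  A: 0 + 2(155.5) = 311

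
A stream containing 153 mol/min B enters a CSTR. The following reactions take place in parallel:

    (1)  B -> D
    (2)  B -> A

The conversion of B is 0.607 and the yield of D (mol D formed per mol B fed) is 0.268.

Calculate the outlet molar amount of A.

51.9 mol/min

Yield of D: 1ξ₁ / 153 = 0.268 → ξ₁ = 41 mol/min.
Conversion of B: 1ξ₁ + 1ξ₂ = 0.607 × 153 = 92.87 → ξ₂ = 51.87 mol/min.
Outlet amounts (n = n₀ + Σ ν·ξ):
  B: 153 − 1(41) − 1(51.87) = 60.13
  D: 0 + 1(41) = 41
  A: 0 + 1(51.87) = 51.87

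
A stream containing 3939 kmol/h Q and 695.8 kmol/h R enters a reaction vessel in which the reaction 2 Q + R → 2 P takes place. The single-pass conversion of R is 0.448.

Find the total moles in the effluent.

4320 kmol/h

R reacted = 0.448 × 695.8 = 311.7 kmol/h; ν_R = −1, so ξ = 311.7/1 = 311.7 kmol/h.
Outlet amounts (n = n₀ + ν ξ):
  Q: 3939 − 2(311.7) = 3316
  R: 695.8 − 1(311.7) = 384.1
  P: 0 + 2(311.7) = 623.4
Total out = 3316 + 384.1 + 623.4 = 4323 kmol/h.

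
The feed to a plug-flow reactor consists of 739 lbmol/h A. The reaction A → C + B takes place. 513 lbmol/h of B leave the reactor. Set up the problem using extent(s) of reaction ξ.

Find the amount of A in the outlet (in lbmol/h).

For B: n = n₀ + 1ξ → 513 = 0 + 1ξ, giving ξ = 513 lbmol/h.
Outlet amounts (n = n₀ + ν ξ):
  A: 739 − 1(513) = 226
  C: 0 + 1(513) = 513
  B: 0 + 1(513) = 513

226 lbmol/h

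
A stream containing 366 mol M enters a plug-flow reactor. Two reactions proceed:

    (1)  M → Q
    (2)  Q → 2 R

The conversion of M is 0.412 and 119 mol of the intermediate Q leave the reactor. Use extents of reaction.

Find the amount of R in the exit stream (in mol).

63.6 mol

Conversion of M: M consumed = 1ξ₁ = 0.412 × 366 → ξ₁ = 150.8 mol.
Q balance: n_Q = 0 + 1ξ₁ − 1ξ₂ = 119 → ξ₂ = (1·150.8 − 119)/1 = 31.79 mol.
Outlet amounts (n = n₀ + Σ ν·ξ):
  M: 366 − 1(150.8) = 215.2
  Q: 0 + 1(150.8) − 1(31.79) = 119
  R: 0 + 2(31.79) = 63.58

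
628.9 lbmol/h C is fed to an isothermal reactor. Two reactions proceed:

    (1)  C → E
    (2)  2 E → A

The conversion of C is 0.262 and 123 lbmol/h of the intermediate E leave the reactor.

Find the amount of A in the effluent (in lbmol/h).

Conversion of C: C consumed = 1ξ₁ = 0.262 × 628.9 → ξ₁ = 164.8 lbmol/h.
E balance: n_E = 0 + 1ξ₁ − 2ξ₂ = 123 → ξ₂ = (1·164.8 − 123)/2 = 20.89 lbmol/h.
Outlet amounts (n = n₀ + Σ ν·ξ):
  C: 628.9 − 1(164.8) = 464.1
  E: 0 + 1(164.8) − 2(20.89) = 123
  A: 0 + 1(20.89) = 20.89

20.9 lbmol/h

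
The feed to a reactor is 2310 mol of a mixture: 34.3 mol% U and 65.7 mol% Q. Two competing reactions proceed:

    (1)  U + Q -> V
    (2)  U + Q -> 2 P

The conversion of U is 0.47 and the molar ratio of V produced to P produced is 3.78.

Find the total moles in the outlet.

Conversion of U: U consumed = 0.47 × 792.3 = 372.4 mol = 1ξ₁ + 1ξ₂.
Selectivity: 1ξ₁ / (2ξ₂) = 3.78 → ξ₁ = 7.56 ξ₂.
Substitute: (1·7.56 + 1) ξ₂ = 372.4 → ξ₂ = 43.5 mol, ξ₁ = 328.9 mol.
Outlet amounts (n = n₀ + Σ ν·ξ):
  U: 792.3 − 1(328.9) − 1(43.5) = 419.9
  Q: 1518 − 1(328.9) − 1(43.5) = 1145
  V: 0 + 1(328.9) = 328.9
  P: 0 + 2(43.5) = 87.01
Total out = 419.9 + 1145 + 328.9 + 87.01 = 1981 mol.

1980 mol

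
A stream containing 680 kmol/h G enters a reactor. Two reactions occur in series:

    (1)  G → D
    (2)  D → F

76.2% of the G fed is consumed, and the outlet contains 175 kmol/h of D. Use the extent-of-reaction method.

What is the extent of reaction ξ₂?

ξ₂ = 343 kmol/h

Conversion of G: G consumed = 1ξ₁ = 0.762 × 680 → ξ₁ = 518.2 kmol/h.
D balance: n_D = 0 + 1ξ₁ − 1ξ₂ = 175 → ξ₂ = (1·518.2 − 175)/1 = 343.2 kmol/h.
Outlet amounts (n = n₀ + Σ ν·ξ):
  G: 680 − 1(518.2) = 161.8
  D: 0 + 1(518.2) − 1(343.2) = 175
  F: 0 + 1(343.2) = 343.2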